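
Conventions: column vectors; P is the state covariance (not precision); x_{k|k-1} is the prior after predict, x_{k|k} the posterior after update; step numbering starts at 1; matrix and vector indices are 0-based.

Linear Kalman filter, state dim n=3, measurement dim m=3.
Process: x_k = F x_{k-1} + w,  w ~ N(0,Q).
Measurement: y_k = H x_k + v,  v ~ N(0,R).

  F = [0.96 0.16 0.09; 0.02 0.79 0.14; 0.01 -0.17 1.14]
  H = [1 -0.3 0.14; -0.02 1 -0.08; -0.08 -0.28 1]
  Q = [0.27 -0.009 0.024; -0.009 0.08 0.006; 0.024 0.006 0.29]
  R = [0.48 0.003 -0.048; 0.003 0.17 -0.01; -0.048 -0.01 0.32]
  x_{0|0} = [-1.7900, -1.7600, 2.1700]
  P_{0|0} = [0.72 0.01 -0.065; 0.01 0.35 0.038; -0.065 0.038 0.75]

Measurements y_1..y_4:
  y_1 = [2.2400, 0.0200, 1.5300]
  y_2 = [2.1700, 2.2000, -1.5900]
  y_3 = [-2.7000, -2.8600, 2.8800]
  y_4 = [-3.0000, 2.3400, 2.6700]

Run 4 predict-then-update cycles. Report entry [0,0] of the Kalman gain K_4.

step 1: x^-=[-1.8047, -1.1224, 2.7551]  P^-=[0.9415 0.0608 0.0319; 0.0608 0.3218 0.1106; 0.0319 0.1106 1.2586]  S=[1.4383 -0.0498 0.0583; -0.0498 0.4802 -0.0911; 0.0583 -0.0911 1.5456]  K=[0.6521 0.1392 -0.0555; 0.0068 0.6591 0.0487; 0.0954 0.1810 0.7997]  nu=[3.3223, 1.3267, -1.6837]  x^+=[0.6399, -0.3075, 1.9658]  P^+=[0.3277 0.0315 -0.0154; 0.0315 0.1157 0.0436; -0.0154 0.0436 0.2605]
step 2: x^-=[0.7420, 0.0451, 2.2997]  P^-=[0.5853 0.0412 0.0360; 0.0412 0.1680 0.0701; 0.0360 0.0701 0.6146]  S=[1.0720 -0.0161 0.0066; -0.0161 0.3294 -0.0372; 0.0066 -0.0372 0.9083]  K=[0.5409 0.1043 -0.0243; 0.0077 0.4956 0.0420; 0.0923 0.1399 0.6569]  nu=[1.1195, 2.3538, -3.8177]  x^+=[1.6858, 1.0599, 0.2246]  P^+=[0.2694 0.0245 -0.0064; 0.0245 0.0871 0.0345; -0.0064 0.0345 0.2135]
step 3: x^-=[1.8081, 0.9025, 0.0928]  P^-=[0.5296 0.0309 0.0409; 0.0309 0.1470 0.0586; 0.0409 0.0586 0.5564]  S=[1.0218 -0.0207 0.0126; -0.0207 0.3103 -0.0378; 0.0126 -0.0378 0.8534]  K=[0.5168 0.0873 -0.0156; 0.0039 0.4615 0.0379; 0.0939 0.1261 0.6332]  nu=[-4.2504, -3.7189, 3.1846]  x^+=[-0.7627, -0.7099, 1.2414]  P^+=[0.2561 0.0213 -0.0042; 0.0213 0.0811 0.0317; -0.0042 0.0317 0.2054]
step 4: x^-=[-0.7341, -0.4023, 1.5283]  P^-=[0.5165 0.0274 0.0426; 0.0274 0.1424 0.0558; 0.0426 0.0558 0.5468]  S=[1.0108 -0.0230 0.0154; -0.0230 0.3062 -0.0384; 0.0154 -0.0384 0.8445]  K=[0.5108 0.0813 -0.0132; 0.0023 0.4534 0.0368; 0.0945 0.1224 0.6289]  nu=[-2.6006, 2.8499, 0.9704]  x^+=[-1.8435, 0.9196, 2.2415]  P^+=[0.2526 0.0202 -0.0037; 0.0202 0.0796 0.0310; -0.0037 0.0310 0.2039]

K[0,0] = 0.5108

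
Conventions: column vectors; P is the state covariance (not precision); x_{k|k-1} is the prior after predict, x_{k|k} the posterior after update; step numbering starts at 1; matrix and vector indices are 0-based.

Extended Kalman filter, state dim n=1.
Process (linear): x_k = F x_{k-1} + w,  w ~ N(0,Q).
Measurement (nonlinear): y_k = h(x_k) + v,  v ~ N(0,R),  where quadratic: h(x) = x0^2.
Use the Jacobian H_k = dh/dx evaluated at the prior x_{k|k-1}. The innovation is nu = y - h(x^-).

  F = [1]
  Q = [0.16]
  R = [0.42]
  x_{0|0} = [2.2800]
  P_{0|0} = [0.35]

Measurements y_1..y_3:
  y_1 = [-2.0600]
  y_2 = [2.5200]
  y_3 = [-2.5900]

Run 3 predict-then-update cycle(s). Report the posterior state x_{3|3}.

x_post = [0.0515]

step 1: x^-=[2.2800]  P^-=[0.5100]  H_jac=[4.5600]  S=[11.0247]  K=[0.2109]  nu=[-7.2584]  x^+=[0.7489]  P^+=[0.0194]
step 2: x^-=[0.7489]  P^-=[0.1794]  H_jac=[1.4978]  S=[0.8225]  K=[0.3267]  nu=[1.9592]  x^+=[1.3890]  P^+=[0.0916]
step 3: x^-=[1.3890]  P^-=[0.2516]  H_jac=[2.7780]  S=[2.3619]  K=[0.2960]  nu=[-4.5194]  x^+=[0.0515]  P^+=[0.0447]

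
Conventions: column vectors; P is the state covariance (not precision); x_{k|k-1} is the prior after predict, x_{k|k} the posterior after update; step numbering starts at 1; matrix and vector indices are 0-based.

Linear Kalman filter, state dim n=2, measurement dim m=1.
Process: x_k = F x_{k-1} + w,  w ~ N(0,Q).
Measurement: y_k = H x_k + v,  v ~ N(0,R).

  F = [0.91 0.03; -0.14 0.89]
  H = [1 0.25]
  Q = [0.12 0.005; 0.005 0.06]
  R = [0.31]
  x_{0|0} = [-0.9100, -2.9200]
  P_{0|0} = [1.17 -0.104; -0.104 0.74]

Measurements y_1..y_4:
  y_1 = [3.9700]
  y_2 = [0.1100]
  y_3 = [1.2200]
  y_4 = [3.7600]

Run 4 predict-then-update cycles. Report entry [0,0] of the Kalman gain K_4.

K[0,0] = 0.4133

step 1: x^-=[-0.9157, -2.4714]  P^-=[1.0839 -0.2081; -0.2081 0.6950]  S=[1.3333]  K=[0.7739; -0.0258]  nu=[5.5036]  x^+=[3.3436, -2.6132]  P^+=[0.2853 -0.1815; -0.1815 0.6941]
step 2: x^-=[2.9643, -2.7938]  P^-=[0.3470 -0.1591; -0.1591 0.6606]  S=[0.6187]  K=[0.4965; 0.0099]  nu=[-2.1559]  x^+=[1.8939, -2.8151]  P^+=[0.1944 -0.1621; -0.1621 0.6606]
step 3: x^-=[1.6390, -2.7706]  P^-=[0.2728 -0.1327; -0.1327 0.6274]  S=[0.5556]  K=[0.4312; 0.0434]  nu=[0.2736]  x^+=[1.7570, -2.7587]  P^+=[0.1695 -0.1431; -0.1431 0.6264]
step 4: x^-=[1.5161, -2.7012]  P^-=[0.2531 -0.1152; -0.1152 0.5952]  S=[0.5427]  K=[0.4133; 0.0619]  nu=[2.9192]  x^+=[2.7225, -2.5204]  P^+=[0.1604 -0.1291; -0.1291 0.5931]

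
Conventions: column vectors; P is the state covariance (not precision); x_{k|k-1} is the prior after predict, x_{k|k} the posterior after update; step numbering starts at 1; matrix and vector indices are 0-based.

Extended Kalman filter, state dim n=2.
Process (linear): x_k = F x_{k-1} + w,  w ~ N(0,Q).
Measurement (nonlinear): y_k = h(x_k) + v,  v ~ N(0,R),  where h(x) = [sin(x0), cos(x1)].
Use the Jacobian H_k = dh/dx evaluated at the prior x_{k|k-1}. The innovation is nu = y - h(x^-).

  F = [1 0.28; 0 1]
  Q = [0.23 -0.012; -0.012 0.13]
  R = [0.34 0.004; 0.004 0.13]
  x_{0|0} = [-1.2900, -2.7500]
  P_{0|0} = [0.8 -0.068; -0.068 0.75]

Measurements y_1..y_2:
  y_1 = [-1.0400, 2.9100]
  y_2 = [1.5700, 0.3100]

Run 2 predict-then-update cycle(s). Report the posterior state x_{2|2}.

step 1: x^-=[-2.0600, -2.7500]  P^-=[1.0507 0.1300; 0.1300 0.8800]  H_jac=[-0.4699 0.0000; 0.0000 0.3817]  S=[0.5720 -0.0193; -0.0193 0.2582]  K=[-0.8589 0.1279; -0.0630 1.2961]  nu=[-0.1573, 3.8343]  x^+=[-1.4344, 2.2297]  P^+=[0.6203 0.0346; 0.0346 0.4408]
step 2: x^-=[-0.8101, 2.2297]  P^-=[0.9042 0.1460; 0.1460 0.5708]  H_jac=[0.6894 0.0000; 0.0000 -0.7907]  S=[0.7698 -0.0756; -0.0756 0.4868]  K=[0.7987 -0.1131; 0.0403 -0.9208]  nu=[2.2944, 0.9223]  x^+=[0.9181, 1.4731]  P^+=[0.3933 0.0146; 0.0146 0.1512]

x_post = [0.9181, 1.4731]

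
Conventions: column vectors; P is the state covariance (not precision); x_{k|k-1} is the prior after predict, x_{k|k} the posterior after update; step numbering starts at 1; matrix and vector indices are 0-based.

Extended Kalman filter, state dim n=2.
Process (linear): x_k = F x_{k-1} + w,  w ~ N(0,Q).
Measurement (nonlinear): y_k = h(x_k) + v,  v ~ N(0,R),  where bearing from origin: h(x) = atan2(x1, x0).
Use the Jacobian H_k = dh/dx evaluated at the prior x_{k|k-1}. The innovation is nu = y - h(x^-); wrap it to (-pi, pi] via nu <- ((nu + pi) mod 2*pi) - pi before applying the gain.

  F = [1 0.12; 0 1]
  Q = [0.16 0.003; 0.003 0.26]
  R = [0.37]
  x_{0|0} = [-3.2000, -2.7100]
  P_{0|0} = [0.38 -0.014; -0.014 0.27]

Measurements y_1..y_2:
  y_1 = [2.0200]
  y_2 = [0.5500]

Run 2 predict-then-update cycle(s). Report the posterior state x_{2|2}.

x_post = [-4.5352, -1.2770]

step 1: x^-=[-3.5252, -2.7100]  P^-=[0.5405 0.0214; 0.0214 0.5300]  H_jac=[0.1371 -0.1783]  S=[0.3960]  K=[0.1775; -0.2313]  nu=[-1.7770]  x^+=[-3.8406, -2.2991]  P^+=[0.5281 0.0377; 0.0377 0.5088]
step 2: x^-=[-4.1165, -2.2991]  P^-=[0.7044 0.1017; 0.1017 0.7688]  H_jac=[0.1034 -0.1852]  S=[0.4000]  K=[0.1350; -0.3296]  nu=[-3.1009]  x^+=[-4.5352, -1.2770]  P^+=[0.6971 0.1195; 0.1195 0.7254]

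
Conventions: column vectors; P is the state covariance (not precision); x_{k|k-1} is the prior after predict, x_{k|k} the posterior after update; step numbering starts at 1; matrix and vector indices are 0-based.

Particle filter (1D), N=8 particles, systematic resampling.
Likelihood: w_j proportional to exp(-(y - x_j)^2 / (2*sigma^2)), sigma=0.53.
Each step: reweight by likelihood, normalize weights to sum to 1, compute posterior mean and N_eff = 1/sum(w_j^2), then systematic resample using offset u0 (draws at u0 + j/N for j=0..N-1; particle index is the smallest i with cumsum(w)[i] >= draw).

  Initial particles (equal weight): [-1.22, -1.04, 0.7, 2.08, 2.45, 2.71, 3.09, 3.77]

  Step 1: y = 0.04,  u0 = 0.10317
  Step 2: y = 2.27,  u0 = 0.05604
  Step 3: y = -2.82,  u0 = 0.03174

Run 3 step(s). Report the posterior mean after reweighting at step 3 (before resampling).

post_mean = 0.7000

step 1: w=[0.0917, 0.1942, 0.7131, 0.0009, 0.0001, 0.0000, 0.0000, 0.0000]  mean=0.1874  Neff=1.8031  idx=[1, 1, 2, 2, 2, 2, 2, 2]
step 2: w=[0.0000, 0.0000, 0.1667, 0.1667, 0.1667, 0.1667, 0.1667, 0.1667]  mean=0.7000  Neff=6.0000  idx=[2, 3, 3, 4, 5, 6, 6, 7]
step 3: w=[0.1250, 0.1250, 0.1250, 0.1250, 0.1250, 0.1250, 0.1250, 0.1250]  mean=0.7000  Neff=8.0000  idx=[0, 1, 2, 3, 4, 5, 6, 7]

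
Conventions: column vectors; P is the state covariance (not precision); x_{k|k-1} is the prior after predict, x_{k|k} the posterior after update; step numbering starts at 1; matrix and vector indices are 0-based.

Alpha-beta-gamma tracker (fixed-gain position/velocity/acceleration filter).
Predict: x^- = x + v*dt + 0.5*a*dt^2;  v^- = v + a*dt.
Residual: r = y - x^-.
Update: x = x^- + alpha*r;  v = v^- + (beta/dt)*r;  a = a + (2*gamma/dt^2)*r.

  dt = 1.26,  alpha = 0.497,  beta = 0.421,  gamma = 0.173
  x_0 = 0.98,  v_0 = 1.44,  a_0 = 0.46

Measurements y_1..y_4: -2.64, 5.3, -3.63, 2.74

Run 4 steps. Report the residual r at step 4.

step 1: x_pred=3.1595  r=-5.7995  x^+=0.2772  v^+=0.0818  a^+=-0.8039
step 2: x_pred=-0.2579  r=5.5579  x^+=2.5044  v^+=0.9259  a^+=0.4073
step 3: x_pred=3.9943  r=-7.6243  x^+=0.2050  v^+=-1.1084  a^+=-1.2543
step 4: x_pred=-2.1872  r=4.9272  x^+=0.2616  v^+=-1.0425  a^+=-0.1805

resid = 4.9272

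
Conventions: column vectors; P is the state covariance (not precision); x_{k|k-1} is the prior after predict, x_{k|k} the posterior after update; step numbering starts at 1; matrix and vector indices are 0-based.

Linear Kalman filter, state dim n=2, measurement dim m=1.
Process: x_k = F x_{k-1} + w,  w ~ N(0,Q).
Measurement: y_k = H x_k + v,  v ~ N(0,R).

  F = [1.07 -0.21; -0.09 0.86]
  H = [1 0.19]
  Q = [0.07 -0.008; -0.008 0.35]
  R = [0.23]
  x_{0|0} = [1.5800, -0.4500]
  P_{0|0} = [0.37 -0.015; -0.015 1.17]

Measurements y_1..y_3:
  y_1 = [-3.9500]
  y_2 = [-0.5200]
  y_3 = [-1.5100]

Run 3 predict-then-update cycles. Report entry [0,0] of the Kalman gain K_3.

K[0,0] = 0.7037

step 1: x^-=[1.7851, -0.5292]  P^-=[0.5520 -0.2690; -0.2690 1.2207]  S=[0.7238]  K=[0.6920; -0.0513]  nu=[-5.6346]  x^+=[-2.1138, -0.2404]  P^+=[0.2054 -0.2434; -0.2434 1.2187]
step 2: x^-=[-2.2113, -0.0165]  P^-=[0.4683 -0.4764; -0.4764 1.2907]  S=[0.5638]  K=[0.6700; -0.4100]  nu=[1.6944]  x^+=[-1.0761, -0.7113]  P^+=[0.2152 -0.3215; -0.3215 1.1959]
step 3: x^-=[-1.0020, -0.5149]  P^-=[0.5136 -0.5467; -0.5467 1.2860]  S=[0.5823]  K=[0.7037; -0.5192]  nu=[-0.4101]  x^+=[-1.2906, -0.3019]  P^+=[0.2253 -0.3339; -0.3339 1.1291]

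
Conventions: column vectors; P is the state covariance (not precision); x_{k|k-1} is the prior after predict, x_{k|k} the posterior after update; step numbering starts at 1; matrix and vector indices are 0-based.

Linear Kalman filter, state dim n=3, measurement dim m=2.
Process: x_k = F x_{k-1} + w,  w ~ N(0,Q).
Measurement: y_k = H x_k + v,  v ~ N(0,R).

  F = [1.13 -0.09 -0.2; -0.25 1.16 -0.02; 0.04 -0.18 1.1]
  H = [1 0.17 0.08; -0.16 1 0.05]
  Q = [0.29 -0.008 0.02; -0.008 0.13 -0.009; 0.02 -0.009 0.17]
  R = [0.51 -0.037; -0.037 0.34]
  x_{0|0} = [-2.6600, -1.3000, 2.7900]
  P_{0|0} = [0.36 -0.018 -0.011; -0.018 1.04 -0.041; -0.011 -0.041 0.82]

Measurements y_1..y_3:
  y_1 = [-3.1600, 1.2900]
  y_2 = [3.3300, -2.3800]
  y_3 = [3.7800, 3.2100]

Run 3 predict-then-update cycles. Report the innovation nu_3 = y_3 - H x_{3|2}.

innov = [3.6728, 4.3928]

step 1: x^-=[-3.4468, -0.8988, 3.1966]  P^-=[0.7981 -0.2299 -0.1346; -0.2299 1.5645 -0.2989; -0.1346 -0.2989 1.2120]  S=[1.2532 -0.1489; -0.1489 1.9738]  K=[0.5803 -0.1408; 0.1062 0.8117; -0.0843 -0.1162]  nu=[0.1839, 1.4775]  x^+=[-3.5481, 0.3200, 3.0094]  P^+=[0.3126 -0.0136 -0.1138; -0.0136 0.2756 -0.1135; -0.1138 -0.1135 1.1794]
step 2: x^-=[-4.6400, 1.1981, 3.1109]  P^-=[0.7887 -0.1155 -0.3514; -0.1155 0.5328 -0.2108; -0.3514 -0.2108 1.6416]  S=[1.2233 -0.2101; -0.2101 0.9186]  K=[0.5800 -0.1496; 0.0697 0.6046; -0.2318 -0.1319]  nu=[7.5175, -4.4760]  x^+=[0.3892, -0.9843, 1.9585]  P^+=[0.3202 -0.0104 -0.2138; -0.0104 0.2088 -0.1491; -0.2138 -0.1491 1.5727]
step 3: x^-=[0.1367, -1.2782, 2.3471]  P^-=[0.8568 -0.0993 -0.5607; -0.0993 0.4424 -0.2232; -0.5607 -0.2232 2.1207]  S=[1.2636 -0.2277; -0.2277 0.8281]  K=[0.6015 -0.1540; 0.0674 0.5585; -0.3634 -0.1331]  nu=[3.6728, 4.3928]  x^+=[1.6692, 1.4225, 0.4277]  P^+=[0.3379 -0.0052 -0.3069; -0.0052 0.1955 -0.1790; -0.3069 -0.1790 1.9611]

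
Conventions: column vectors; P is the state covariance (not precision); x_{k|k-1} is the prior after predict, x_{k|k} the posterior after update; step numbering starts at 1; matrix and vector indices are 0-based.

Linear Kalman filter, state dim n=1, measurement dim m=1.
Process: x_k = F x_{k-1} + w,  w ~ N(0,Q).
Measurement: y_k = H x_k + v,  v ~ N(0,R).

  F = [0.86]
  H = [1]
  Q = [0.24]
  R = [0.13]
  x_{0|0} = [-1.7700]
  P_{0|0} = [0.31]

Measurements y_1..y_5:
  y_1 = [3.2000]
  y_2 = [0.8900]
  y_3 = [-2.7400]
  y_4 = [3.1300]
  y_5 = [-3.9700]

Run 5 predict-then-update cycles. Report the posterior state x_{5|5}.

x_post = [-2.3346]

step 1: x^-=[-1.5222]  P^-=[0.4693]  S=[0.5993]  K=[0.7831]  nu=[4.7222]  x^+=[2.1756]  P^+=[0.1018]
step 2: x^-=[1.8710]  P^-=[0.3153]  S=[0.4453]  K=[0.7081]  nu=[-0.9810]  x^+=[1.1764]  P^+=[0.0920]
step 3: x^-=[1.0117]  P^-=[0.3081]  S=[0.4381]  K=[0.7032]  nu=[-3.7517]  x^+=[-1.6267]  P^+=[0.0914]
step 4: x^-=[-1.3989]  P^-=[0.3076]  S=[0.4376]  K=[0.7029]  nu=[4.5289]  x^+=[1.7846]  P^+=[0.0914]
step 5: x^-=[1.5348]  P^-=[0.3076]  S=[0.4376]  K=[0.7029]  nu=[-5.5048]  x^+=[-2.3346]  P^+=[0.0914]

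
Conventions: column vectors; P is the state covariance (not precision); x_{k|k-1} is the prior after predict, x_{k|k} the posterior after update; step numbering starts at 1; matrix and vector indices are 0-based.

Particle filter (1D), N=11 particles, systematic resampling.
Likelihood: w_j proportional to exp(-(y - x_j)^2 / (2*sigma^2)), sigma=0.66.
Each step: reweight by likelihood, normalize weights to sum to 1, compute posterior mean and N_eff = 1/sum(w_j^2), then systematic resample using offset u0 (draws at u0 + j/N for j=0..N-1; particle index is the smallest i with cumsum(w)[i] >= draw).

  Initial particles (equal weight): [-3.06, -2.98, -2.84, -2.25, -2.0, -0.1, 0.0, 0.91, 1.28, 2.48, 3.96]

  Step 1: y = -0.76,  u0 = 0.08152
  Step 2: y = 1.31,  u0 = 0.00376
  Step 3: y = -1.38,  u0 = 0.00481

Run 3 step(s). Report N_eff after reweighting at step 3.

step 1: w=[0.0016, 0.0024, 0.0049, 0.0546, 0.1195, 0.4232, 0.3596, 0.0284, 0.0059, 0.0000, 0.0000]  mean=-0.3966  Neff=3.0627  idx=[4, 4, 5, 5, 5, 5, 6, 6, 6, 6, 7]
step 2: w=[0.0000, 0.0000, 0.0568, 0.0568, 0.0568, 0.0568, 0.0776, 0.0776, 0.0776, 0.0776, 0.4627]  mean=0.3984  Neff=3.9829  idx=[2, 3, 5, 6, 7, 8, 10, 10, 10, 10, 10]
step 3: w=[0.1890, 0.1890, 0.1890, 0.1393, 0.1393, 0.1393, 0.0030, 0.0030, 0.0030, 0.0030, 0.0030]  mean=-0.0430  Neff=6.0446  idx=[0, 0, 0, 1, 1, 2, 2, 3, 4, 4, 5]

N_eff = 6.0446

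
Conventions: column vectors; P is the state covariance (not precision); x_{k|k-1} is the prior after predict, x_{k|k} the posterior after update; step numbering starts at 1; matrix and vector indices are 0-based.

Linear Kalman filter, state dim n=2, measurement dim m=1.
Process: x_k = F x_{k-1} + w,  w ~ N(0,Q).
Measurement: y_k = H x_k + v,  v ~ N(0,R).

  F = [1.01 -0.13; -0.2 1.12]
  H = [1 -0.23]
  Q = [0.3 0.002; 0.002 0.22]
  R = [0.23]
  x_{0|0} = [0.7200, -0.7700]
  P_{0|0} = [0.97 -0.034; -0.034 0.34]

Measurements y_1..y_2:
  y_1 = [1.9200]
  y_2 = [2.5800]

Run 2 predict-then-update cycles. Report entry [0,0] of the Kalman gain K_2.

K[0,0] = 0.6371

step 1: x^-=[0.8273, -1.0064]  P^-=[1.3042 -0.2828; -0.2828 0.7005]  S=[1.7013]  K=[0.8048; -0.2609]  nu=[0.8612]  x^+=[1.5204, -1.2311]  P^+=[0.2022 0.0745; 0.0745 0.5847]
step 2: x^-=[1.6957, -1.6829]  P^-=[0.4966 -0.0378; -0.0378 0.9282]  S=[0.7931]  K=[0.6371; -0.3168]  nu=[0.4973]  x^+=[2.0125, -1.8405]  P^+=[0.1747 0.1223; 0.1223 0.8486]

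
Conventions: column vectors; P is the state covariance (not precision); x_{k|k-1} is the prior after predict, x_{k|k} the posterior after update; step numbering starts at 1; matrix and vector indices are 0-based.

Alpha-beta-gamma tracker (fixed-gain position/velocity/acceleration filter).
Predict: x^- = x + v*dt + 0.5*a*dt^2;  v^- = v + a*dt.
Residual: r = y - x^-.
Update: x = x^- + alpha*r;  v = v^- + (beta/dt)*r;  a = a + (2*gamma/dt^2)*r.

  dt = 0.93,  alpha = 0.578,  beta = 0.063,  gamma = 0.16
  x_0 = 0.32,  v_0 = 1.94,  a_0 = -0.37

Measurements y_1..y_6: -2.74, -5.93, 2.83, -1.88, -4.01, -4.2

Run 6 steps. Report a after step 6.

step 1: x_pred=1.9642  r=-4.7042  x^+=-0.7548  v^+=1.2772  a^+=-2.1105
step 2: x_pred=-0.4797  r=-5.4503  x^+=-3.6300  v^+=-1.0547  a^+=-4.1270
step 3: x_pred=-6.3956  r=9.2256  x^+=-1.0632  v^+=-4.2679  a^+=-0.7137
step 4: x_pred=-5.3410  r=3.4610  x^+=-3.3405  v^+=-4.6972  a^+=0.5668
step 5: x_pred=-7.4638  r=3.4538  x^+=-5.4675  v^+=-3.9361  a^+=1.8447
step 6: x_pred=-8.3303  r=4.1303  x^+=-5.9430  v^+=-1.9407  a^+=3.3728

a_post = 3.3728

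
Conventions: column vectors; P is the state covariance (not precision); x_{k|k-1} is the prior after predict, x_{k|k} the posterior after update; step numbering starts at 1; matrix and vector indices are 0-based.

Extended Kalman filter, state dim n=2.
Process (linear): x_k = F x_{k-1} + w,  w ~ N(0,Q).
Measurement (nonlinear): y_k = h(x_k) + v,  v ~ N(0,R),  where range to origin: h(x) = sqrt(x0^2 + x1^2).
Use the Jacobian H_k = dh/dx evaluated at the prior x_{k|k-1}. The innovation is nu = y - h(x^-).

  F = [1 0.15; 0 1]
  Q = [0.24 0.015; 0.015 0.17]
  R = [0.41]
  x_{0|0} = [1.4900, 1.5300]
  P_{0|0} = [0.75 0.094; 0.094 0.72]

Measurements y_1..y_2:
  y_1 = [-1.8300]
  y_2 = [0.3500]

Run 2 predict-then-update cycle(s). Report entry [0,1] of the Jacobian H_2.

H_jac[0,1] = -0.5062

step 1: x^-=[1.7195, 1.5300]  P^-=[1.0344 0.2170; 0.2170 0.8900]  H_jac=[0.7471 0.6647]  S=[1.5961]  K=[0.5745; 0.4722]  nu=[-4.1316]  x^+=[-0.6543, -0.4211]  P^+=[0.5075 -0.2160; -0.2160 0.5341]
step 2: x^-=[-0.7174, -0.4211]  P^-=[0.6947 -0.1209; -0.1209 0.7041]  H_jac=[-0.8624 -0.5062]  S=[1.0015]  K=[-0.5371; -0.2517]  nu=[-0.4819]  x^+=[-0.4586, -0.2998]  P^+=[0.4058 -0.2563; -0.2563 0.6406]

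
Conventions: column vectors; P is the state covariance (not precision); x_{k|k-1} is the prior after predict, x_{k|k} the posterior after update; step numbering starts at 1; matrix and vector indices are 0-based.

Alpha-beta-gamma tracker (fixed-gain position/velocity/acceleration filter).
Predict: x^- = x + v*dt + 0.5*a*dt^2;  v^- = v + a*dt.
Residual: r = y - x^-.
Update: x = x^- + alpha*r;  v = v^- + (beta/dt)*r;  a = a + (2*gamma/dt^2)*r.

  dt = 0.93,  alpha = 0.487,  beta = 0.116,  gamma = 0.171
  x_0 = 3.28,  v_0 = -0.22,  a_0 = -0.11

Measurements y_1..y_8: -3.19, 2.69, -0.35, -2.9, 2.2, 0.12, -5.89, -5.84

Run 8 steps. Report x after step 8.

x_post = -0.2264

step 1: x_pred=3.0278  r=-6.2178  x^+=-0.0003  v^+=-1.0979  a^+=-2.5687
step 2: x_pred=-2.1321  r=4.8221  x^+=0.2163  v^+=-2.8853  a^+=-0.6619
step 3: x_pred=-2.7533  r=2.4033  x^+=-1.5829  v^+=-3.2011  a^+=0.2884
step 4: x_pred=-4.4351  r=1.5351  x^+=-3.6875  v^+=-2.7414  a^+=0.8954
step 5: x_pred=-5.8498  r=8.0498  x^+=-1.9295  v^+=-0.9046  a^+=4.0785
step 6: x_pred=-1.0071  r=1.1271  x^+=-0.4582  v^+=3.0290  a^+=4.5241
step 7: x_pred=4.3152  r=-10.2052  x^+=-0.6547  v^+=5.9635  a^+=0.4888
step 8: x_pred=5.1027  r=-10.9427  x^+=-0.2264  v^+=5.0532  a^+=-3.8382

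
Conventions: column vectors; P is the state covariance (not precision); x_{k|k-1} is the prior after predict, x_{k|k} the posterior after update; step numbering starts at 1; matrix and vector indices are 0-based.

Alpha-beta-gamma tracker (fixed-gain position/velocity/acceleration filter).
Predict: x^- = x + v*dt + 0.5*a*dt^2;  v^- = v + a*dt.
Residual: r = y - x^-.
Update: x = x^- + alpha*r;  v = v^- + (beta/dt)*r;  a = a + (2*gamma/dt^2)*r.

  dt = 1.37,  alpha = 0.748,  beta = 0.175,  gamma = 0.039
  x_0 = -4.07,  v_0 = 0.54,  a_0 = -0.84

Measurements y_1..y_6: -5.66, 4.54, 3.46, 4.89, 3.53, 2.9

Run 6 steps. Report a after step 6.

step 1: x_pred=-4.1185  r=-1.5415  x^+=-5.2715  v^+=-0.8077  a^+=-0.9041
step 2: x_pred=-7.2265  r=11.7665  x^+=1.5748  v^+=-0.5432  a^+=-0.4151
step 3: x_pred=0.4411  r=3.0189  x^+=2.6992  v^+=-0.7263  a^+=-0.2896
step 4: x_pred=1.4325  r=3.4575  x^+=4.0187  v^+=-0.6814  a^+=-0.1459
step 5: x_pred=2.9483  r=0.5817  x^+=3.3834  v^+=-0.8070  a^+=-0.1217
step 6: x_pred=2.1636  r=0.7364  x^+=2.7144  v^+=-0.8797  a^+=-0.0911

a_post = -0.0911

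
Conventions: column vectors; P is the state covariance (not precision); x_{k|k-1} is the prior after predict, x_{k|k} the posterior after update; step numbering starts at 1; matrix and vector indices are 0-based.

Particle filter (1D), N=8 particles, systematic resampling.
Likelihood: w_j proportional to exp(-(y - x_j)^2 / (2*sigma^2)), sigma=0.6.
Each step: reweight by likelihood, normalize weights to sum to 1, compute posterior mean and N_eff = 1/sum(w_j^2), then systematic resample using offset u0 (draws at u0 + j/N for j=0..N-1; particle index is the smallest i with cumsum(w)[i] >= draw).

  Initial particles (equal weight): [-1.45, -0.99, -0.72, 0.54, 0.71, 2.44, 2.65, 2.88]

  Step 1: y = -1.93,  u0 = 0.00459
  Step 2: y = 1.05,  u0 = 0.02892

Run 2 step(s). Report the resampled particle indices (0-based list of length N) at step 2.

step 1: w=[0.6312, 0.2548, 0.1138, 0.0002, 0.0001, 0.0000, 0.0000, 0.0000]  mean=-1.2493  Neff=2.0996  idx=[0, 0, 0, 0, 0, 0, 1, 1]
step 2: w=[0.0236, 0.0236, 0.0236, 0.0236, 0.0236, 0.0236, 0.4292, 0.4292]  mean=-1.0551  Neff=2.6899  idx=[1, 6, 6, 6, 6, 7, 7, 7]

resampled_idx = [1, 6, 6, 6, 6, 7, 7, 7]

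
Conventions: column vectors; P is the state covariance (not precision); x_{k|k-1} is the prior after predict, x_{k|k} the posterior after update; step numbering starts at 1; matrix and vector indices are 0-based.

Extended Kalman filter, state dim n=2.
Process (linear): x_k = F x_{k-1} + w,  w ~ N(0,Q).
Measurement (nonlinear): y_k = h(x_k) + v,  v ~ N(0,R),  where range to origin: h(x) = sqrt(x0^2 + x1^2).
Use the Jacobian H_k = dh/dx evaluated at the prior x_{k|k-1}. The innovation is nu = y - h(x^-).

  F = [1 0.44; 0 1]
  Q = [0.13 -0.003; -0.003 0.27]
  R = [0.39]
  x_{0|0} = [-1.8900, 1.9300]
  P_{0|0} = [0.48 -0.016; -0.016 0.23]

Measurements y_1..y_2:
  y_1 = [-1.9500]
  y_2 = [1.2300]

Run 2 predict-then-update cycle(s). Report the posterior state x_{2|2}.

x_post = [0.9052, 0.1637]

step 1: x^-=[-1.0408, 1.9300]  P^-=[0.6404 0.0822; 0.0822 0.5000]  H_jac=[-0.4747 0.8802]  S=[0.8530]  K=[-0.2716; 0.4702]  nu=[-4.1428]  x^+=[0.0843, -0.0180]  P^+=[0.5775 0.1911; 0.1911 0.3114]
step 2: x^-=[0.0764, -0.0180]  P^-=[0.9360 0.3251; 0.3251 0.5814]  H_jac=[0.9734 -0.2290]  S=[1.1625]  K=[0.7198; 0.1578]  nu=[1.1516]  x^+=[0.9052, 0.1637]  P^+=[0.3338 0.1931; 0.1931 0.5525]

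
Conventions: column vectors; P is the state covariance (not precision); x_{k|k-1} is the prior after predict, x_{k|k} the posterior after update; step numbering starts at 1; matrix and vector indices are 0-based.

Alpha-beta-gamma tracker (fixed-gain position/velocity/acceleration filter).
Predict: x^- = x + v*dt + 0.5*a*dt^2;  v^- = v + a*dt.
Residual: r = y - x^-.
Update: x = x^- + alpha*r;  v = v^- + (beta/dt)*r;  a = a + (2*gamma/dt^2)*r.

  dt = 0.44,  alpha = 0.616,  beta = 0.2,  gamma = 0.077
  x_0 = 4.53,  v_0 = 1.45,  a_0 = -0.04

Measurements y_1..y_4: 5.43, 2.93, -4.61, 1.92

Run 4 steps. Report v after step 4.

step 1: x_pred=5.1641  r=0.2659  x^+=5.3279  v^+=1.5533  a^+=0.1715
step 2: x_pred=6.0279  r=-3.0979  x^+=4.1196  v^+=0.2206  a^+=-2.2928
step 3: x_pred=3.9947  r=-8.6047  x^+=-1.3058  v^+=-4.6995  a^+=-9.1374
step 4: x_pred=-4.2581  r=6.1781  x^+=-0.4524  v^+=-5.9118  a^+=-4.2231

v_post = -5.9118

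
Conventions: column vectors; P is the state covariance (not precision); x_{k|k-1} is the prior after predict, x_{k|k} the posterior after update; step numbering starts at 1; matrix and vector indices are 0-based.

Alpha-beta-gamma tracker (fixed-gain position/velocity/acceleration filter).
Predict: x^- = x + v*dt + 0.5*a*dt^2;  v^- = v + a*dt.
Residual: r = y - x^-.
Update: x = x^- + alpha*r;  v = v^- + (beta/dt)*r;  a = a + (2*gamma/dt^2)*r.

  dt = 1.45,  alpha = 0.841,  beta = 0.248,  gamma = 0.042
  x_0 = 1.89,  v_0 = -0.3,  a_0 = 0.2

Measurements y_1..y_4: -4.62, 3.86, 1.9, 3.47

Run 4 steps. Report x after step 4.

x_post = 3.4396

step 1: x_pred=1.6652  r=-6.2852  x^+=-3.6206  v^+=-1.0850  a^+=-0.0511
step 2: x_pred=-5.2476  r=9.1076  x^+=2.4119  v^+=0.3986  a^+=0.3128
step 3: x_pred=3.3187  r=-1.4187  x^+=2.1256  v^+=0.6095  a^+=0.2561
step 4: x_pred=3.2785  r=0.1915  x^+=3.4396  v^+=1.0135  a^+=0.2637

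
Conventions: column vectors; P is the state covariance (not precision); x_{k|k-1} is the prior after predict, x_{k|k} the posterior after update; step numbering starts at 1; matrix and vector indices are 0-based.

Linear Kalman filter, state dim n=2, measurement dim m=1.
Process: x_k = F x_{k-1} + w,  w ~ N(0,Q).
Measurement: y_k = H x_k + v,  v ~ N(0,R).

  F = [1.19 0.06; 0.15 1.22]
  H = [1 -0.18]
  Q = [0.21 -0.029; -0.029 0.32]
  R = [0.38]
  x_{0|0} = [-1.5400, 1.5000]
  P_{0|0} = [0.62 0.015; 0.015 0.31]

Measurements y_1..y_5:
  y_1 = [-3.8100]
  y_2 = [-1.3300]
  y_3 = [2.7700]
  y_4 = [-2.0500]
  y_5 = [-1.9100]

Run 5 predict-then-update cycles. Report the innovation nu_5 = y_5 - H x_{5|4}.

innov = [-0.9760]

step 1: x^-=[-1.7426, 1.5990]  P^-=[1.0912 0.1263; 0.1263 0.8008]  S=[1.4517]  K=[0.7360; -0.0123]  nu=[-1.7796]  x^+=[-3.0524, 1.6209]  P^+=[0.3048 0.1394; 0.1394 0.8006]
step 2: x^-=[-3.5351, 1.5197]  P^-=[0.6644 0.2877; 0.2877 1.5695]  S=[0.9917]  K=[0.6178; 0.0052]  nu=[2.4787]  x^+=[-2.0039, 1.5326]  P^+=[0.2860 0.2845; 0.2845 1.5695]
step 3: x^-=[-2.2927, 1.5692]  P^-=[0.6612 0.5525; 0.5525 2.7666]  S=[0.9319]  K=[0.6028; 0.0585]  nu=[5.3452]  x^+=[0.9293, 1.8819]  P^+=[0.3226 0.5197; 0.5197 2.7634]
step 4: x^-=[1.2187, 2.4354]  P^-=[0.7510 0.9900; 0.9900 4.6305]  S=[0.9246]  K=[0.6195; 0.1692]  nu=[-2.8304]  x^+=[-0.5346, 1.9564]  P^+=[0.3962 0.8930; 0.8930 4.6041]
step 5: x^-=[-0.5188, 2.3066]  P^-=[0.9151 1.6833; 1.6833 7.5084]  S=[0.9324]  K=[0.6565; 0.3558]  nu=[-0.9760]  x^+=[-1.1596, 1.9593]  P^+=[0.5133 1.4655; 1.4655 7.3904]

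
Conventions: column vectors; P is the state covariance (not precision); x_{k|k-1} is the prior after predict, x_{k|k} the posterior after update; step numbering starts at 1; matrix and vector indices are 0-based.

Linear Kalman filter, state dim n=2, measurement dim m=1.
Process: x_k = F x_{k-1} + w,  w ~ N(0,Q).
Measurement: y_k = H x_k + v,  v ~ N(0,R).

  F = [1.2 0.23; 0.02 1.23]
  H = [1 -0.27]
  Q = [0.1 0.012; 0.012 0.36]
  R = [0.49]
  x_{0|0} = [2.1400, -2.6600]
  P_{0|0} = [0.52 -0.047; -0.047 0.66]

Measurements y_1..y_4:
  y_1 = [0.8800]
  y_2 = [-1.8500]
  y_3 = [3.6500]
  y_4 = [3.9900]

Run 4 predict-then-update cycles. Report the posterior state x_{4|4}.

x_post = [3.0528, 0.1621]

step 1: x^-=[1.9562, -3.2290]  P^-=[0.8578 0.1416; 0.1416 1.3564]  S=[1.3702]  K=[0.5981; -0.1639]  nu=[-1.9480]  x^+=[0.7910, -2.9096]  P^+=[0.3676 0.2760; 0.2760 1.3196]
step 2: x^-=[0.2800, -3.5630]  P^-=[0.8515 0.8027; 0.8027 2.3701]  S=[1.0808]  K=[0.5873; 0.1506]  nu=[-3.0921]  x^+=[-1.5359, -4.0288]  P^+=[0.4787 0.7071; 0.7071 2.3456]
step 3: x^-=[-2.7697, -4.9861]  P^-=[1.3037 1.7340; 1.7340 3.9436]  S=[1.1449]  K=[0.7298; 0.5846]  nu=[5.0734]  x^+=[0.9330, -2.0204]  P^+=[0.6939 1.2456; 1.2456 3.5524]
step 4: x^-=[0.6550, -2.4664]  P^-=[1.9747 2.8779; 2.8779 5.7961]  S=[1.3332]  K=[0.8984; 0.9848]  nu=[2.6691]  x^+=[3.0528, 0.1621]  P^+=[0.8988 1.6984; 1.6984 4.5031]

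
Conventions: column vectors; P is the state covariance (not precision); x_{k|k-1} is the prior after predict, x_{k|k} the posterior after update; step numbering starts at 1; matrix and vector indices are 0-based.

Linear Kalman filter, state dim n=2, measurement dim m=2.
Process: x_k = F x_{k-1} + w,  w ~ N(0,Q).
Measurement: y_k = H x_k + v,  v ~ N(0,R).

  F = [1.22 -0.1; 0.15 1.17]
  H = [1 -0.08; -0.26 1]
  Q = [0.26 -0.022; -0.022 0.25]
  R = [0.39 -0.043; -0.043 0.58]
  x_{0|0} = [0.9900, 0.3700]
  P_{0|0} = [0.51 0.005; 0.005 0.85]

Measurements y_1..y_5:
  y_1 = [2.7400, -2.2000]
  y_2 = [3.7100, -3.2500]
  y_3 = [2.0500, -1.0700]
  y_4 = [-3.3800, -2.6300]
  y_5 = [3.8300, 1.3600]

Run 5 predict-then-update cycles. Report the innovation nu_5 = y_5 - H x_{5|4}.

step 1: x^-=[1.1708, 0.5814]  P^-=[1.0264 -0.0211; -0.0211 1.4268]  S=[1.4289 -0.4455; -0.4455 2.0871]  K=[0.7247 0.0167; 0.1278 0.7135]  nu=[1.6157, -2.4770]  x^+=[2.3002, -0.9794]  P^+=[0.2862 0.0529; 0.0529 0.4221]
step 2: x^-=[2.9042, -0.8009]  P^-=[0.6772 0.0558; 0.0558 0.8529]  S=[1.0637 -0.2304; -0.2304 1.4496]  K=[0.6364 0.0181; 0.1176 0.5970]  nu=[0.7417, -1.6940]  x^+=[3.3455, -1.7250]  P^+=[0.2513 0.0485; 0.0485 0.3538]
step 3: x^-=[4.2540, -1.5165]  P^-=[0.6257 0.0511; 0.0511 0.7570]  S=[1.0124 -0.2141; -0.2141 1.3528]  K=[0.6172 0.0152; 0.1106 0.5673]  nu=[-2.3253, 1.5525]  x^+=[2.8423, -0.8929]  P^+=[0.2437 0.0456; 0.0456 0.3361]
step 4: x^-=[3.5569, -0.6184]  P^-=[0.6150 0.0477; 0.0477 0.7316]  S=[1.0020 -0.2127; -0.2127 1.3284]  K=[0.6128 0.0137; 0.1078 0.5587]  nu=[-6.9864, -1.0868]  x^+=[-0.7394, -1.9788]  P^+=[0.2420 0.0445; 0.0445 0.3310]
step 5: x^-=[-0.7042, -2.4261]  P^-=[0.6126 0.0464; 0.0464 0.7241]  S=[0.9998 -0.2128; -0.2128 1.3214]  K=[0.6118 0.0131; 0.1069 0.5561]  nu=[4.3401, 3.6030]  x^+=[1.9984, 0.0412]  P^+=[0.2416 0.0441; 0.0441 0.3294]

innov = [4.3401, 3.6030]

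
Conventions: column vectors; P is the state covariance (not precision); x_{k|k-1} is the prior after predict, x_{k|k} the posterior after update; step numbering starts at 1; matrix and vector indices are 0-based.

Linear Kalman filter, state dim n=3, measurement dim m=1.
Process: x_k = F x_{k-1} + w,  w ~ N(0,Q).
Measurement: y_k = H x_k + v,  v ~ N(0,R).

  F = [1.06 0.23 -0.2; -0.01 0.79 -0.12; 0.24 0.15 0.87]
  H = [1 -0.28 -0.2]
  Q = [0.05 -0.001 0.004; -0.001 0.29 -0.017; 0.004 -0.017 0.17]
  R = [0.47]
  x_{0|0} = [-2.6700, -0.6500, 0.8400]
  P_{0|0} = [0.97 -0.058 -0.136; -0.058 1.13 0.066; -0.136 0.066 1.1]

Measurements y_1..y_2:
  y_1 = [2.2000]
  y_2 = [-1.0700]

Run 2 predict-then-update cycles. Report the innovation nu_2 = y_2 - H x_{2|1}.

step 1: x^-=[-3.1477, -0.5876, -0.0075]  P^-=[1.2670 0.1768 -0.0217; 0.1768 0.9992 0.0381; -0.0217 0.0381 1.0401]  S=[1.7709]  K=[0.6900; -0.0625; -0.1358]  nu=[5.1817]  x^+=[0.4274, -0.9113, -0.7110]  P^+=[0.4240 0.2531 0.1442; 0.2531 0.9923 0.0231; 0.1442 0.0231 1.0075]
step 2: x^-=[0.3856, -0.6389, -0.6527]  P^-=[0.6793 0.3880 0.1549; 0.3880 0.9158 0.0520; 0.1549 0.0520 1.0638]  S=[0.9903]  K=[0.5450; 0.1224; -0.0731]  nu=[-1.7651]  x^+=[-0.5764, -0.8549, -0.5237]  P^+=[0.3852 0.3220 0.1944; 0.3220 0.9010 0.0609; 0.1944 0.0609 1.0585]

innov = [-1.7651]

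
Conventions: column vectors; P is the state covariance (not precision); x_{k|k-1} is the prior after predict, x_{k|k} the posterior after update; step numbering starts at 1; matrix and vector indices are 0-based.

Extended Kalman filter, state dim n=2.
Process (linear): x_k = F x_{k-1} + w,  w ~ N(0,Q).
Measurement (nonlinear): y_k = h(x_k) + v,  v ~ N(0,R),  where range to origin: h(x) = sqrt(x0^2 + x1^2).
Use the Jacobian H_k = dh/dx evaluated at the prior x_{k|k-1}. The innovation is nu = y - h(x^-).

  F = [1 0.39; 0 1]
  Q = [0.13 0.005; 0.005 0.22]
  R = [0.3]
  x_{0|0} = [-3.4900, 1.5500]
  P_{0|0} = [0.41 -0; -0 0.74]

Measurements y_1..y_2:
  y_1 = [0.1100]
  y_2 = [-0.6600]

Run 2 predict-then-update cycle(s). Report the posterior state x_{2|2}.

x_post = [-0.1892, 0.1392]

step 1: x^-=[-2.8855, 1.5500]  P^-=[0.6526 0.2936; 0.2936 0.9600]  H_jac=[-0.8809 0.4732]  S=[0.7766]  K=[-0.5613; 0.2519]  nu=[-3.1655]  x^+=[-1.1087, 0.7526]  P^+=[0.4079 0.4034; 0.4034 0.9107]
step 2: x^-=[-0.8152, 0.7526]  P^-=[0.9910 0.7636; 0.7636 1.1307]  H_jac=[-0.7348 0.6783]  S=[0.5941]  K=[-0.3538; 0.3466]  nu=[-1.7694]  x^+=[-0.1892, 0.1392]  P^+=[0.9167 0.8365; 0.8365 1.0593]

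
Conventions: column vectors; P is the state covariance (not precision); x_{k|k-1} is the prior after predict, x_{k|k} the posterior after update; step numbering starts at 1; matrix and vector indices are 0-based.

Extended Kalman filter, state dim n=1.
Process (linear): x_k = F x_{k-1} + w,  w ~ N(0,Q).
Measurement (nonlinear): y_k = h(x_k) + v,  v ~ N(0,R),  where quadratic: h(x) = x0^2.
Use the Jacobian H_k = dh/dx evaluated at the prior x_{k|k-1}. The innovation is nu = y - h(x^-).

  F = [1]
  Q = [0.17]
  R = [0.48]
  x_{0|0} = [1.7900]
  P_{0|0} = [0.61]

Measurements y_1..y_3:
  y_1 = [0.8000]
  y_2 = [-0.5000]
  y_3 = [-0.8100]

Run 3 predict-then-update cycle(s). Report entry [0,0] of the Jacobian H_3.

step 1: x^-=[1.7900]  P^-=[0.7800]  H_jac=[3.5800]  S=[10.4768]  K=[0.2665]  nu=[-2.4041]  x^+=[1.1492]  P^+=[0.0357]
step 2: x^-=[1.1492]  P^-=[0.2057]  H_jac=[2.2985]  S=[1.5669]  K=[0.3018]  nu=[-1.8207]  x^+=[0.5997]  P^+=[0.0630]
step 3: x^-=[0.5997]  P^-=[0.2330]  H_jac=[1.1995]  S=[0.8153]  K=[0.3428]  nu=[-1.1697]  x^+=[0.1987]  P^+=[0.1372]

H_jac[0,0] = 1.1995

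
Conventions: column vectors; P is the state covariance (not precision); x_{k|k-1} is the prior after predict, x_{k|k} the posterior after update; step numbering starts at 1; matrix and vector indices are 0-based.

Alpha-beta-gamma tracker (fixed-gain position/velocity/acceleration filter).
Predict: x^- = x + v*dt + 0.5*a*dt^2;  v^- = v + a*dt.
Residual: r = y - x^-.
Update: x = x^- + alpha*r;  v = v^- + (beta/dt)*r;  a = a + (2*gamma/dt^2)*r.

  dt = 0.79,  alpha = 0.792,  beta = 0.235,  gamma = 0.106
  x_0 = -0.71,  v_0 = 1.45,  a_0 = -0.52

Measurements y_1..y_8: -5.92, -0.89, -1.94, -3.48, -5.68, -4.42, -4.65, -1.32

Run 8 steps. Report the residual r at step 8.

resid = 4.0582

step 1: x_pred=0.2732  r=-6.1932  x^+=-4.6318  v^+=-0.8031  a^+=-2.6238
step 2: x_pred=-6.0850  r=5.1950  x^+=-1.9706  v^+=-1.3305  a^+=-0.8591
step 3: x_pred=-3.2898  r=1.3498  x^+=-2.2207  v^+=-1.6077  a^+=-0.4006
step 4: x_pred=-3.6158  r=0.1358  x^+=-3.5083  v^+=-1.8838  a^+=-0.3545
step 5: x_pred=-5.1070  r=-0.5730  x^+=-5.5608  v^+=-2.3342  a^+=-0.5491
step 6: x_pred=-7.5762  r=3.1562  x^+=-5.0765  v^+=-1.8291  a^+=0.5230
step 7: x_pred=-6.3583  r=1.7083  x^+=-5.0053  v^+=-0.9078  a^+=1.1033
step 8: x_pred=-5.3782  r=4.0582  x^+=-2.1641  v^+=1.1710  a^+=2.4818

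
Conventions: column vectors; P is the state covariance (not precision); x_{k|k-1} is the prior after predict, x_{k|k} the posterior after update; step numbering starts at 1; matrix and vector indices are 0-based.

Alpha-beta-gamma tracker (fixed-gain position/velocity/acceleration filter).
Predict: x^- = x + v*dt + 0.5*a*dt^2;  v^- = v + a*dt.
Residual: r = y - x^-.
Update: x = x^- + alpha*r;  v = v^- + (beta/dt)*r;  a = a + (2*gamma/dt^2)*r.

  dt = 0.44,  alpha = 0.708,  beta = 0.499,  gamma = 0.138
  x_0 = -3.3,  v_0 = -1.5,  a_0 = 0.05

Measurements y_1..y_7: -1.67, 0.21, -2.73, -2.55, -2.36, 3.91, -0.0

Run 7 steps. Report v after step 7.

v_post = 3.3294

step 1: x_pred=-3.9552  r=2.2852  x^+=-2.3373  v^+=1.1136  a^+=3.3078
step 2: x_pred=-1.5271  r=1.7371  x^+=-0.2972  v^+=4.5390  a^+=5.7842
step 3: x_pred=2.2599  r=-4.9899  x^+=-1.2730  v^+=1.4251  a^+=-1.3294
step 4: x_pred=-0.7746  r=-1.7754  x^+=-2.0316  v^+=-1.1733  a^+=-3.8605
step 5: x_pred=-2.9215  r=0.5615  x^+=-2.5240  v^+=-2.2351  a^+=-3.0600
step 6: x_pred=-3.8036  r=7.7136  x^+=1.6576  v^+=5.1665  a^+=7.9367
step 7: x_pred=4.6991  r=-4.6991  x^+=1.3722  v^+=3.3294  a^+=1.2375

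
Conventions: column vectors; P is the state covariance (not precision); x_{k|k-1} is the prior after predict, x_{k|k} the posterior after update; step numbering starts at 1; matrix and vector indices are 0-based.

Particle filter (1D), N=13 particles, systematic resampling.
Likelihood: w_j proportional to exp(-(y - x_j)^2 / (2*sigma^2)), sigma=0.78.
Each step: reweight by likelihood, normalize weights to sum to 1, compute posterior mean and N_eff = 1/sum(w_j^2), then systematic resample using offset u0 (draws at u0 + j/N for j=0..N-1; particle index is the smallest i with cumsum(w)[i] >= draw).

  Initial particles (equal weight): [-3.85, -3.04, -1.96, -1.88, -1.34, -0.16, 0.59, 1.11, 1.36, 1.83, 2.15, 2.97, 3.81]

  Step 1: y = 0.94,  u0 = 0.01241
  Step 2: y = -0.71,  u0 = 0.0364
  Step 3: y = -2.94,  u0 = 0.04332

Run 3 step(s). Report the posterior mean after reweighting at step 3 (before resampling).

post_mean = -0.1523

step 1: w=[0.0000, 0.0000, 0.0002, 0.0004, 0.0035, 0.0927, 0.2267, 0.2448, 0.2169, 0.1307, 0.0753, 0.0085, 0.0003]  mean=1.1071  Neff=5.2688  idx=[5, 5, 6, 6, 6, 7, 7, 7, 8, 8, 8, 9, 10]
step 2: w=[0.3000, 0.3000, 0.0959, 0.0959, 0.0959, 0.0253, 0.0253, 0.0253, 0.0114, 0.0114, 0.0114, 0.0019, 0.0005]  mean=0.2088  Neff=4.7648  idx=[0, 0, 0, 0, 1, 1, 1, 1, 2, 3, 4, 4, 7]
step 3: w=[0.1237, 0.1237, 0.1237, 0.1237, 0.1237, 0.1237, 0.1237, 0.1237, 0.0025, 0.0025, 0.0025, 0.0025, 0.0001]  mean=-0.1523  Neff=8.1644  idx=[0, 0, 1, 2, 2, 3, 4, 4, 5, 5, 6, 7, 7]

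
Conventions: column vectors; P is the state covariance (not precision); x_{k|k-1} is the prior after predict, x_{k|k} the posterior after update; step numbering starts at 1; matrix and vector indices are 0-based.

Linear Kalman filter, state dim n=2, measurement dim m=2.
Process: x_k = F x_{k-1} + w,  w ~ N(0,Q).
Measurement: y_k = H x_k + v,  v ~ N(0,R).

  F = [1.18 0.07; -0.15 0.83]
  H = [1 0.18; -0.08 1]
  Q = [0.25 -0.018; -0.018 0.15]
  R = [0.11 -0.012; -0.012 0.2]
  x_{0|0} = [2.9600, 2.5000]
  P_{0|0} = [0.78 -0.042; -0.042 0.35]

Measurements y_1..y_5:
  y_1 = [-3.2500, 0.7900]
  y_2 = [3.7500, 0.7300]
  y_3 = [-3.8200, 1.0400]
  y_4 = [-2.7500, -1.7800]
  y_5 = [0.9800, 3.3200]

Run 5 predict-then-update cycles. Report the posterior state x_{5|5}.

step 1: x^-=[3.6678, 1.6310]  P^-=[1.3308 -0.1764; -0.1764 0.4191]  S=[1.3909 -0.2169; -0.2169 0.6559]  K=[0.9139 -0.1291; 0.0321 0.6712]  nu=[-7.2114, -0.5476]  x^+=[-2.8516, 1.0323]  P^+=[0.1072 -0.0282; -0.0282 0.1316]
step 2: x^-=[-3.2927, 1.2845]  P^-=[0.3952 -0.0567; -0.0567 0.2501]  S=[0.4929 -0.0544; -0.0544 0.4617]  K=[0.7700 -0.1004; 0.0378 0.5560]  nu=[6.8115, -0.8179]  x^+=[2.0342, 1.0872]  P^+=[0.0899 -0.0221; -0.0221 0.1090]
step 3: x^-=[2.4764, 0.5972]  P^-=[0.3720 -0.0490; -0.0490 0.2326]  S=[0.4719 -0.0482; -0.0482 0.4428]  K=[0.7599 -0.0952; 0.0399 0.5385]  nu=[-6.4039, 0.6409]  x^+=[-2.4510, 0.6871]  P^+=[0.0885 -0.0211; -0.0211 0.1055]
step 4: x^-=[-2.8441, 0.9380]  P^-=[0.3703 -0.0480; -0.0480 0.2299]  S=[0.4705 -0.0475; -0.0475 0.4400]  K=[0.7592 -0.0944; 0.0401 0.5357]  nu=[-0.0747, -2.9455]  x^+=[-2.6229, -0.6428]  P^+=[0.0884 -0.0209; -0.0209 0.1050]
step 5: x^-=[-3.1400, -0.1401]  P^-=[0.3702 -0.0478; -0.0478 0.2295]  S=[0.4704 -0.0474; -0.0474 0.4395]  K=[0.7591 -0.0942; 0.0401 0.5352]  nu=[4.1452, 3.2089]  x^+=[-0.2956, 1.7438]  P^+=[0.0884 -0.0209; -0.0209 0.1049]

x_post = [-0.2956, 1.7438]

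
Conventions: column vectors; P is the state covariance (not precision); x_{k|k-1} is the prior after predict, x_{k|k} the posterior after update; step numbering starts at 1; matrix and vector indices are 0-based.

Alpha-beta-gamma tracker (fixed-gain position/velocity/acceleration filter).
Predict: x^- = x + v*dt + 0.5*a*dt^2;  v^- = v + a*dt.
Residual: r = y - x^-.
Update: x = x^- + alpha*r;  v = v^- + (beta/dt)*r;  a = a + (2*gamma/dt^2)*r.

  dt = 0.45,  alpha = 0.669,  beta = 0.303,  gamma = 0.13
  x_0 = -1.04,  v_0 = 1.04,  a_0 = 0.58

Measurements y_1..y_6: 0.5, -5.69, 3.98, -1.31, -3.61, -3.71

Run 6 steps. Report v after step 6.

v_post = -3.7687

step 1: x_pred=-0.5133  r=1.0133  x^+=0.1646  v^+=1.9833  a^+=1.8810
step 2: x_pred=1.2475  r=-6.9375  x^+=-3.3937  v^+=-1.8415  a^+=-7.0264
step 3: x_pred=-4.9338  r=8.9138  x^+=1.0295  v^+=0.9985  a^+=4.4184
step 4: x_pred=1.9262  r=-3.2362  x^+=-0.2388  v^+=0.8077  a^+=0.2633
step 5: x_pred=0.1513  r=-3.7613  x^+=-2.3650  v^+=-1.6064  a^+=-4.5661
step 6: x_pred=-3.5502  r=-0.1598  x^+=-3.6571  v^+=-3.7687  a^+=-4.7713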